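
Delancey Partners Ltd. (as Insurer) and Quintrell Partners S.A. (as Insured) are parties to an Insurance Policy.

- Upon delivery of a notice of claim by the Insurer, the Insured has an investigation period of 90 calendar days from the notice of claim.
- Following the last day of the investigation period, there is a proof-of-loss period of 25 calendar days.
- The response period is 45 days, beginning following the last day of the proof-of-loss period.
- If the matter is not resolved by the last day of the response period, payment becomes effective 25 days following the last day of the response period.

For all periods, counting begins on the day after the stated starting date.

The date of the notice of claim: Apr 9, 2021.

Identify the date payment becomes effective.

Oct 11, 2021

Adding 90 calendar days to Apr 9, 2021 gives Jul 8, 2021, which is the last day of the investigation period.
Adding 25 calendar days to Jul 8, 2021 gives Aug 2, 2021, which is the last day of the proof-of-loss period.
Adding 45 calendar days to Aug 2, 2021 gives Sep 16, 2021, which is the last day of the response period.
The date payment becomes effective: Sep 16, 2021 + 25 days = Oct 11, 2021.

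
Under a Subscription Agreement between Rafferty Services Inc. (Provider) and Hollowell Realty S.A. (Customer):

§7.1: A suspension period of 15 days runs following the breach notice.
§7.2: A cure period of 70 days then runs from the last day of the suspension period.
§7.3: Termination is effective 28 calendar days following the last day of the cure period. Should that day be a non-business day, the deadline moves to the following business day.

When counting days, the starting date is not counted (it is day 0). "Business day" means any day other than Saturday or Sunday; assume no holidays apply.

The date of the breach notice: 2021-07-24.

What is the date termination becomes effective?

The last day of the suspension period: 2021-07-24 + 15 days = 2021-08-08.
Adding 70 calendar days to 2021-08-08 gives 2021-10-17, which is the last day of the cure period.
The date termination becomes effective: 2021-10-17 + 28 days = 2021-11-14. That falls on a Sunday, so it rolls to the next business day, Monday, 2021-11-15.

2021-11-15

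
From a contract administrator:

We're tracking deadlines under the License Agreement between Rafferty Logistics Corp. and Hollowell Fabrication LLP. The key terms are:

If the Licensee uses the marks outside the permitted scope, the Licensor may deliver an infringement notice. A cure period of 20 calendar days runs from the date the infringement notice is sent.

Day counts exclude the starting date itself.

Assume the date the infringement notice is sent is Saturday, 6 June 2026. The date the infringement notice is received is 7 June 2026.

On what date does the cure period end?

26 June 2026

Adding 20 calendar days to 6 June 2026 gives 26 June 2026, which is the last day of the cure period.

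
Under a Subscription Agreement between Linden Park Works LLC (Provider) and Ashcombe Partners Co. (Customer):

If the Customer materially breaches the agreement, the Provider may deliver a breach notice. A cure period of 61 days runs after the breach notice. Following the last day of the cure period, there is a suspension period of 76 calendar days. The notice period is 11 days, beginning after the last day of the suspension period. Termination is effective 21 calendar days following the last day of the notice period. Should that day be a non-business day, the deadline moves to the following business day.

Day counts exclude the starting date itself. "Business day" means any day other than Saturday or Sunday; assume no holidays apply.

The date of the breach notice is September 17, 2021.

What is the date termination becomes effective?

March 7, 2022

The last day of the cure period: 61 calendar days after September 17, 2021 is November 17, 2021.
The last day of the suspension period: 76 calendar days after November 17, 2021 is February 1, 2022.
The last day of the notice period: 11 calendar days after February 1, 2022 is February 12, 2022.
The date termination becomes effective: 21 calendar days after February 12, 2022 is March 5, 2022. That falls on a Saturday, so it rolls to the next business day, Monday, March 7, 2022.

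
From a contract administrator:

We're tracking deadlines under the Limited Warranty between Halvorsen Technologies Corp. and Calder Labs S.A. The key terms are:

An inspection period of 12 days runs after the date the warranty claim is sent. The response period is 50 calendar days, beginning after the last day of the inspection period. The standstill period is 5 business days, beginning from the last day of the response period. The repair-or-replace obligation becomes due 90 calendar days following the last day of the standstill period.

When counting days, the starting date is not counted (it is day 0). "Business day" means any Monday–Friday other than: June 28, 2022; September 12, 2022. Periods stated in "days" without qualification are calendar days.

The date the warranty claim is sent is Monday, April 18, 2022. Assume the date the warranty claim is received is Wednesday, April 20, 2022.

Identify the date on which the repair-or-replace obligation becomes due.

The last day of the inspection period: 12 calendar days after April 18, 2022 is April 30, 2022.
Adding 50 calendar days to April 30, 2022 gives June 19, 2022, which is the last day of the response period.
From Sunday, June 19, 2022, 5 business days (Jun 20, Jun 21, Jun 22, Jun 23, Jun 24, skipping weekends) brings us to Friday, June 24, 2022, which is the last day of the standstill period.
The date on which the repair-or-replace obligation becomes due: June 24, 2022 + 90 days = September 22, 2022.

September 22, 2022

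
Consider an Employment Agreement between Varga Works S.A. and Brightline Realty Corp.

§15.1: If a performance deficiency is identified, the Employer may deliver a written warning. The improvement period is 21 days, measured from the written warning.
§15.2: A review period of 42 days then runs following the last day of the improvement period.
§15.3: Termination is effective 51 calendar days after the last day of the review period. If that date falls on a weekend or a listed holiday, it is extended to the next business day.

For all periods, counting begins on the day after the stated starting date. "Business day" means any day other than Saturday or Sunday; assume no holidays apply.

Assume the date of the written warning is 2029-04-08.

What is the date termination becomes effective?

Adding 21 calendar days to 2029-04-08 gives 2029-04-29, which is the last day of the improvement period.
Adding 42 calendar days to 2029-04-29 gives 2029-06-10, which is the last day of the review period.
Adding 51 calendar days to 2029-06-10 gives 2029-07-31, which is the date termination becomes effective. 2029-07-31 is a Tuesday, so no roll-forward applies.

2029-07-31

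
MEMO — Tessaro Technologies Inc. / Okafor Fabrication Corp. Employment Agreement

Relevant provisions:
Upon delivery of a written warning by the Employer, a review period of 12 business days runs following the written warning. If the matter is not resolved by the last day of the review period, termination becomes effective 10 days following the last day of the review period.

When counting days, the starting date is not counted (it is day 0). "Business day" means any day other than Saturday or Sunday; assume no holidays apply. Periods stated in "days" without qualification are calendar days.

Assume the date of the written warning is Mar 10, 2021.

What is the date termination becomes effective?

Apr 5, 2021

From Wednesday, Mar 10, 2021, 12 business days (Mar 11, Mar 12, Mar 15, Mar 16, …, Mar 24, Mar 25, Mar 26, skipping weekends) brings us to Friday, Mar 26, 2021, which is the last day of the review period.
The date termination becomes effective: 10 calendar days after Mar 26, 2021 is Apr 5, 2021.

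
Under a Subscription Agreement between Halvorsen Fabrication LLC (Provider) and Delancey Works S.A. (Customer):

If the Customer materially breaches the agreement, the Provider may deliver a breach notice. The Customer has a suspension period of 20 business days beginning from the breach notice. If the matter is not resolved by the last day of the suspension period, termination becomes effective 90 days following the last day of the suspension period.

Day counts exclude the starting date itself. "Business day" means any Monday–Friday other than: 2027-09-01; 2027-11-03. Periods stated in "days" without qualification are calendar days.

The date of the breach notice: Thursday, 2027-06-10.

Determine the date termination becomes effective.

The last day of the suspension period: counting 20 business days from Thursday, 2027-06-10 (Jun 11, Jun 14, Jun 15, Jun 16, …, Jul 6, Jul 7, Jul 8, skipping weekends) reaches Thursday, 2027-07-08.
The date termination becomes effective: 90 calendar days after 2027-07-08 is 2027-10-06.

2027-10-06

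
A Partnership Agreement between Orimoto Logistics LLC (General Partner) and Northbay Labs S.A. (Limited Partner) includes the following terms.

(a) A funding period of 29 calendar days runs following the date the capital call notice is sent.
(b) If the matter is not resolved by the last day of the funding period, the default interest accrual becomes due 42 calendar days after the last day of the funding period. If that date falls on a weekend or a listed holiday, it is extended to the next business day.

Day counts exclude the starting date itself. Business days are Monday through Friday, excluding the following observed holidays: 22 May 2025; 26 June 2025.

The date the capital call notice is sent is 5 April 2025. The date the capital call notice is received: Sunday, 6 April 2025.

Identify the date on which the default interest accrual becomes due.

16 June 2025

Adding 29 calendar days to 5 April 2025 gives 4 May 2025, which is the last day of the funding period.
The date on which the default interest accrual becomes due: 4 May 2025 + 42 days = 15 June 2025. That falls on a Sunday, so it rolls to the next business day, Monday, 16 June 2025.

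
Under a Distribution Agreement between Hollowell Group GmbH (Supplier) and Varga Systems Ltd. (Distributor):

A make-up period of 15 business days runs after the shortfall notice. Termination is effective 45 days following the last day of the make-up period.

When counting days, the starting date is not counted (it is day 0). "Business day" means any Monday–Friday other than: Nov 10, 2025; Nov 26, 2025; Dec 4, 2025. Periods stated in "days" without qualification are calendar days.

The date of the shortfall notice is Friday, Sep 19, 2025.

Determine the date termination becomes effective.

Nov 24, 2025

The last day of the make-up period: counting 15 business days from Friday, Sep 19, 2025 (Sep 22, Sep 23, Sep 24, Sep 25, …, Oct 8, Oct 9, Oct 10, skipping weekends) reaches Friday, Oct 10, 2025.
Adding 45 calendar days to Oct 10, 2025 gives Nov 24, 2025, which is the date termination becomes effective.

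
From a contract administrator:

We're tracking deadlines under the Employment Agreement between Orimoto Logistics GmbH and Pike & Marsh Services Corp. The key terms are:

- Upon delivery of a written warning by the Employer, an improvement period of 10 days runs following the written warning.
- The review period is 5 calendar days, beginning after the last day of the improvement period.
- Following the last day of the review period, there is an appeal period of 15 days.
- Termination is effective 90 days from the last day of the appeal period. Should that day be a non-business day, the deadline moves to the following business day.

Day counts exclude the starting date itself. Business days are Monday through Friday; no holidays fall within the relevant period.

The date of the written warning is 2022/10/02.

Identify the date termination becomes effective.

2023/01/30

The last day of the improvement period: 2022/10/02 + 10 days = 2022/10/12.
The last day of the review period: 2022/10/12 + 5 days = 2022/10/17.
The last day of the appeal period: 2022/10/17 + 15 days = 2022/11/01.
The date termination becomes effective: 2022/11/01 + 90 days = 2023/01/30. 2023/01/30 is a Monday, so no roll-forward applies.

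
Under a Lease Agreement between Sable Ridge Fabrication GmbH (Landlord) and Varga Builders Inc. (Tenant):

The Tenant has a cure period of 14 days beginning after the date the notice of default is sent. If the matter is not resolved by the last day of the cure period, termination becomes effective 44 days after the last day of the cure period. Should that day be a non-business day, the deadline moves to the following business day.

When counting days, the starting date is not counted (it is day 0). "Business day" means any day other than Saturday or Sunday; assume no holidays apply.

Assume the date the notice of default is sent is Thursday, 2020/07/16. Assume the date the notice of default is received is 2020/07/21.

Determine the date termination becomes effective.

2020/09/14

The last day of the cure period: 14 calendar days after 2020/07/16 is 2020/07/30.
The date termination becomes effective: 44 calendar days after 2020/07/30 is 2020/09/12. That falls on a Saturday, so it rolls to the next business day, Monday, 2020/09/14.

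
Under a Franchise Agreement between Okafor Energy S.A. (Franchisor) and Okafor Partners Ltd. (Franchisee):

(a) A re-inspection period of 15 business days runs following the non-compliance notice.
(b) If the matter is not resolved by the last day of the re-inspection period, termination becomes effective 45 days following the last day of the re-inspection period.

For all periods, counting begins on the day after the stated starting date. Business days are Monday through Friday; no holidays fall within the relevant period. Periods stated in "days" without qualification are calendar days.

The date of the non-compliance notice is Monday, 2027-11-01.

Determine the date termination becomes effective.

2028-01-06

The last day of the re-inspection period: 15 business days after Monday, 2027-11-01, skipping weekends — Nov 2, Nov 3, Nov 4, Nov 5, …, Nov 18, Nov 19, Nov 22 — lands on Monday, 2027-11-22.
The date termination becomes effective: 2027-11-22 + 45 days = 2028-01-06.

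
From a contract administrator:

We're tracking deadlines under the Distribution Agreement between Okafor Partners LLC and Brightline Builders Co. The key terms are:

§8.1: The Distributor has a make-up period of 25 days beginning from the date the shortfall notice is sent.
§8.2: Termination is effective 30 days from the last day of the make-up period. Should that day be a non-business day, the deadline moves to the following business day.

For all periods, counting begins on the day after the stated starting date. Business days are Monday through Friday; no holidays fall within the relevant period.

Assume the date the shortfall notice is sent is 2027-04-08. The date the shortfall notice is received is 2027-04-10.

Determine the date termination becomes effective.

The last day of the make-up period: 25 calendar days after 2027-04-08 is 2027-05-03.
The date termination becomes effective: 30 calendar days after 2027-05-03 is 2027-06-02. 2027-06-02 is a Wednesday, so no roll-forward applies.

2027-06-02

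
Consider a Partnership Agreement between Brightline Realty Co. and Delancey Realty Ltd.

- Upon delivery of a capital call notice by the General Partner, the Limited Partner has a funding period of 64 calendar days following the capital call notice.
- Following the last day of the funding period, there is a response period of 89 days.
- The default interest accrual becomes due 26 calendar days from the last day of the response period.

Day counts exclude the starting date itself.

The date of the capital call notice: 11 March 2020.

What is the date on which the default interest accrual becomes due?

The last day of the funding period: 11 March 2020 + 64 days = 14 May 2020.
The last day of the response period: 14 May 2020 + 89 days = 11 August 2020.
Adding 26 calendar days to 11 August 2020 gives 6 September 2020, which is the date on which the default interest accrual becomes due.

6 September 2020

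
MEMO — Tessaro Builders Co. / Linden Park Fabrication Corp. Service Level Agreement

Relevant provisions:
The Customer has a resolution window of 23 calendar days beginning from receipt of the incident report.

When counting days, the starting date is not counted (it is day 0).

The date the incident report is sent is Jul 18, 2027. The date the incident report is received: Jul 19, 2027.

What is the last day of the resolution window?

Aug 11, 2027

Adding 23 calendar days to Jul 19, 2027 gives Aug 11, 2027, which is the last day of the resolution window.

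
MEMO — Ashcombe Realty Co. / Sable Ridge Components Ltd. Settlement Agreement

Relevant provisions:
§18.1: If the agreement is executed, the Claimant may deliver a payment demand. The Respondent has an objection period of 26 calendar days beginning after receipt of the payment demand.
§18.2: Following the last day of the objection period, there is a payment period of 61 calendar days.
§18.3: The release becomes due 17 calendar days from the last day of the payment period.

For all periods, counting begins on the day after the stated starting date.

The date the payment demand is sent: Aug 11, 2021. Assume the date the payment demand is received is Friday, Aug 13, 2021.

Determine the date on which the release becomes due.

Nov 25, 2021

The last day of the objection period: Aug 13, 2021 + 26 days = Sep 8, 2021.
Adding 61 calendar days to Sep 8, 2021 gives Nov 8, 2021, which is the last day of the payment period.
The date on which the release becomes due: Nov 8, 2021 + 17 days = Nov 25, 2021.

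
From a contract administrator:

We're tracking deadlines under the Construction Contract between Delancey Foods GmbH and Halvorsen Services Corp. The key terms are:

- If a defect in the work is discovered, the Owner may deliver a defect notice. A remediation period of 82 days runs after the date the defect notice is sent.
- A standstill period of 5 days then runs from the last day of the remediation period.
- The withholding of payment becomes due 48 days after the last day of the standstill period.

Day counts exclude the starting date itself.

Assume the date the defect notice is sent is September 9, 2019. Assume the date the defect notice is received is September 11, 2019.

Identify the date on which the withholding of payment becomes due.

The last day of the remediation period: September 9, 2019 + 82 days = November 30, 2019.
The last day of the standstill period: 5 calendar days after November 30, 2019 is December 5, 2019.
The date on which the withholding of payment becomes due: December 5, 2019 + 48 days = January 22, 2020.

January 22, 2020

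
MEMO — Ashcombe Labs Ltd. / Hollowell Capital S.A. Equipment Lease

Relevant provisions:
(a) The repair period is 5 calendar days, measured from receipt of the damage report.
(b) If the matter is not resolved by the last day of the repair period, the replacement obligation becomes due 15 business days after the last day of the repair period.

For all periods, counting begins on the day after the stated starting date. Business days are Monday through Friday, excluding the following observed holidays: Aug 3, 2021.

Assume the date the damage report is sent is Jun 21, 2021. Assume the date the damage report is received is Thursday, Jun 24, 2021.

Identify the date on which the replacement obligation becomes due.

Jul 20, 2021

The last day of the repair period: 5 calendar days after Jun 24, 2021 is Jun 29, 2021.
From Tuesday, Jun 29, 2021, 15 business days (Jun 30, Jul 1, Jul 2, Jul 5, …, Jul 16, Jul 19, Jul 20, skipping weekends) brings us to Tuesday, Jul 20, 2021, which is the date on which the replacement obligation becomes due.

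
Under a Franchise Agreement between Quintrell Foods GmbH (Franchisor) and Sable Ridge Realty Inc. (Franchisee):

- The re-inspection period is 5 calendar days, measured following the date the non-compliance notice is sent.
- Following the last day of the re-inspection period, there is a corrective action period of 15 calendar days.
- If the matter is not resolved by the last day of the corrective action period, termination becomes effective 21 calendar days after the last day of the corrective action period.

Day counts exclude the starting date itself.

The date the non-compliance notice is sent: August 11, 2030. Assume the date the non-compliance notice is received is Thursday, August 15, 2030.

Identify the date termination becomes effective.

The last day of the re-inspection period: August 11, 2030 + 5 days = August 16, 2030.
The last day of the corrective action period: August 16, 2030 + 15 days = August 31, 2030.
Adding 21 calendar days to August 31, 2030 gives September 21, 2030, which is the date termination becomes effective.

September 21, 2030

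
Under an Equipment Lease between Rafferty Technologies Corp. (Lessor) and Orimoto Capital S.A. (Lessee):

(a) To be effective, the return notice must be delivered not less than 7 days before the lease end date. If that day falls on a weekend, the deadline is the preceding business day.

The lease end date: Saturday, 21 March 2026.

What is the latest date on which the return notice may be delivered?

Counting back 7 calendar days from 21 March 2026 gives 14 March 2026. That is a Saturday, so the deadline moves back to Friday, 13 March 2026.

13 March 2026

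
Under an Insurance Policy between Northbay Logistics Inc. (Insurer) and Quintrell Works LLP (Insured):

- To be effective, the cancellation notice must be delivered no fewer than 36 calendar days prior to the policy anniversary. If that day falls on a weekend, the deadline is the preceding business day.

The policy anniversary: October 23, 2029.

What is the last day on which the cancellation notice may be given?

September 17, 2029

October 23, 2029 minus 36 days is September 17, 2029. That is a Monday, so no adjustment is needed.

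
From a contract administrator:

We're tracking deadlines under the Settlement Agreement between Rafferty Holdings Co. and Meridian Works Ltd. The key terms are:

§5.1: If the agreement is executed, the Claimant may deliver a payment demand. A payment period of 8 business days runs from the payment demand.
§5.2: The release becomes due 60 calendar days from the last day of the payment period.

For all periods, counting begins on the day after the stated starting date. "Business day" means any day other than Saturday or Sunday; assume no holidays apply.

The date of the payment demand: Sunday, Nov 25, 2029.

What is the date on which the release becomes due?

Feb 3, 2030

The last day of the payment period: counting 8 business days from Sunday, Nov 25, 2029 (Nov 26, Nov 27, Nov 28, Nov 29, Nov 30, Dec 3, Dec 4, Dec 5, skipping weekends) reaches Wednesday, Dec 5, 2029.
The date on which the release becomes due: Dec 5, 2029 + 60 days = Feb 3, 2030.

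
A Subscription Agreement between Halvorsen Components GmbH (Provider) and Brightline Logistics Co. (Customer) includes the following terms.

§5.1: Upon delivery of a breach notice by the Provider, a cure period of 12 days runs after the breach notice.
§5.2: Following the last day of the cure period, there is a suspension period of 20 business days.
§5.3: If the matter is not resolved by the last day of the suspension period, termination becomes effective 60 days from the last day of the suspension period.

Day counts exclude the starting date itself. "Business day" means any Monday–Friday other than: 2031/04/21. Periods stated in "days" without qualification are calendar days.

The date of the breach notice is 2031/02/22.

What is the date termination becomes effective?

2031/06/02

Adding 12 calendar days to 2031/02/22 gives 2031/03/06, which is the last day of the cure period.
The last day of the suspension period: 20 business days after Thursday, 2031/03/06, skipping weekends — Mar 7, Mar 10, Mar 11, Mar 12, …, Apr 1, Apr 2, Apr 3 — lands on Thursday, 2031/04/03.
The date termination becomes effective: 2031/04/03 + 60 days = 2031/06/02.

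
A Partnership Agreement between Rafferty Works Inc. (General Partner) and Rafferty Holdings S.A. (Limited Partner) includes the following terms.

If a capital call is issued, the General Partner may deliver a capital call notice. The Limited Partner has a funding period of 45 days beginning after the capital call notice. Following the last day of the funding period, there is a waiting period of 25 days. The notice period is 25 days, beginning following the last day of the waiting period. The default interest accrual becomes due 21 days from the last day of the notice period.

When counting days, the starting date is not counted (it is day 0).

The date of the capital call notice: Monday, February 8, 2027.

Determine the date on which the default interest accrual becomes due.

June 4, 2027

The last day of the funding period: February 8, 2027 + 45 days = March 25, 2027.
The last day of the waiting period: 25 calendar days after March 25, 2027 is April 19, 2027.
The last day of the notice period: 25 calendar days after April 19, 2027 is May 14, 2027.
Adding 21 calendar days to May 14, 2027 gives June 4, 2027, which is the date on which the default interest accrual becomes due.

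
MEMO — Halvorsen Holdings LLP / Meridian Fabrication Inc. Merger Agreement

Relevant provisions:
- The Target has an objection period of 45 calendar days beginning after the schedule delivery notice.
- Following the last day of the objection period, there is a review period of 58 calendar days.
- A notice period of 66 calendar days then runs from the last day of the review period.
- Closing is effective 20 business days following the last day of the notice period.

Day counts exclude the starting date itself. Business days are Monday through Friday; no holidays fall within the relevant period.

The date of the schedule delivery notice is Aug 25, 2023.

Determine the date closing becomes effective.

The last day of the objection period: 45 calendar days after Aug 25, 2023 is Oct 9, 2023.
The last day of the review period: Oct 9, 2023 + 58 days = Dec 6, 2023.
The last day of the notice period: 66 calendar days after Dec 6, 2023 is Feb 10, 2024.
The date closing becomes effective: 20 business days after Saturday, Feb 10, 2024, skipping weekends — Feb 12, Feb 13, Feb 14, Feb 15, …, Mar 6, Mar 7, Mar 8 — lands on Friday, Mar 8, 2024.

Mar 8, 2024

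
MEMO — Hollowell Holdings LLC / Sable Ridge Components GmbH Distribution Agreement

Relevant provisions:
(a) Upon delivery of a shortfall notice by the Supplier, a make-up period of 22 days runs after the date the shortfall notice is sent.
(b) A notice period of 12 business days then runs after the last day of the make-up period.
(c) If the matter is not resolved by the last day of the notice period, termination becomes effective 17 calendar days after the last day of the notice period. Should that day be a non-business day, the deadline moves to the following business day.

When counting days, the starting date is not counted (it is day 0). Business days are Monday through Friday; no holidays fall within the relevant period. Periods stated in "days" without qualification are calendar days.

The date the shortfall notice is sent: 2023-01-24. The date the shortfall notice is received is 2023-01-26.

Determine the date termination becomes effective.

The last day of the make-up period: 2023-01-24 + 22 days = 2023-02-15.
The last day of the notice period: counting 12 business days from Wednesday, 2023-02-15 (Feb 16, Feb 17, Feb 20, Feb 21, …, Mar 1, Mar 2, Mar 3, skipping weekends) reaches Friday, 2023-03-03.
Adding 17 calendar days to 2023-03-03 gives 2023-03-20, which is the date termination becomes effective. 2023-03-20 is a Monday, so no roll-forward applies.

2023-03-20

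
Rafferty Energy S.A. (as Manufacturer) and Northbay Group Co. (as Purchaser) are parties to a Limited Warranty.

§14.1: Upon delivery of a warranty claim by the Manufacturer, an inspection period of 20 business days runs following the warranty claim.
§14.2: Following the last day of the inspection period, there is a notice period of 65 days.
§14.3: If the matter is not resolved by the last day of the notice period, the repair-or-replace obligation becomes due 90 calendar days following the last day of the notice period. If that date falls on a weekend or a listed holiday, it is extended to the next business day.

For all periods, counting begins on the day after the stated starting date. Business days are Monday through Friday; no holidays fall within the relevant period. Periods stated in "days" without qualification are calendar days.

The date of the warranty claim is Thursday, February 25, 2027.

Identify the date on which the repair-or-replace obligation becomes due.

August 27, 2027

The last day of the inspection period: 20 business days after Thursday, February 25, 2027, skipping weekends — Feb 26, Mar 1, Mar 2, Mar 3, …, Mar 23, Mar 24, Mar 25 — lands on Thursday, March 25, 2027.
Adding 65 calendar days to March 25, 2027 gives May 29, 2027, which is the last day of the notice period.
Adding 90 calendar days to May 29, 2027 gives August 27, 2027, which is the date on which the repair-or-replace obligation becomes due. August 27, 2027 is a Friday, so no roll-forward applies.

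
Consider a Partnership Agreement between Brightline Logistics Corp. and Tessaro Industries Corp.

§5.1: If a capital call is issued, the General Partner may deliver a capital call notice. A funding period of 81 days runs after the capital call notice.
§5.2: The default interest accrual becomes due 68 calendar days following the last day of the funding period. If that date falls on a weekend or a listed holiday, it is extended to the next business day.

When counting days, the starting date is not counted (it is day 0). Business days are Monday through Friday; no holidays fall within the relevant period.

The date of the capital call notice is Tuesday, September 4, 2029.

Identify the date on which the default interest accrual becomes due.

Adding 81 calendar days to September 4, 2029 gives November 24, 2029, which is the last day of the funding period.
The date on which the default interest accrual becomes due: November 24, 2029 + 68 days = January 31, 2030. January 31, 2030 is a Thursday, so no roll-forward applies.

January 31, 2030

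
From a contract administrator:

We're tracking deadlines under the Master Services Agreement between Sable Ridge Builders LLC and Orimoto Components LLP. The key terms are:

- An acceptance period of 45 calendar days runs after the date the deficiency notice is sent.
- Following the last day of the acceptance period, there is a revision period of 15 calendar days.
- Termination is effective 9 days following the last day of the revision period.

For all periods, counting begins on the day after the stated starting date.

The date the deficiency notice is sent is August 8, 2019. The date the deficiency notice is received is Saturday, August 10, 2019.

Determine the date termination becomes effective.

October 16, 2019

The last day of the acceptance period: 45 calendar days after August 8, 2019 is September 22, 2019.
The last day of the revision period: September 22, 2019 + 15 days = October 7, 2019.
The date termination becomes effective: October 7, 2019 + 9 days = October 16, 2019.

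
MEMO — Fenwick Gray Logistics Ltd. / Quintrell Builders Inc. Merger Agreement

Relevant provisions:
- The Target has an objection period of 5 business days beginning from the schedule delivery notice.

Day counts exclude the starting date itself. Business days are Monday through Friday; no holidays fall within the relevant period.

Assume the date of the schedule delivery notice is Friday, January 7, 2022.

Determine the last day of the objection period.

January 14, 2022

From Friday, January 7, 2022, 5 business days (Jan 10, Jan 11, Jan 12, Jan 13, Jan 14, skipping weekends) brings us to Friday, January 14, 2022, which is the last day of the objection period.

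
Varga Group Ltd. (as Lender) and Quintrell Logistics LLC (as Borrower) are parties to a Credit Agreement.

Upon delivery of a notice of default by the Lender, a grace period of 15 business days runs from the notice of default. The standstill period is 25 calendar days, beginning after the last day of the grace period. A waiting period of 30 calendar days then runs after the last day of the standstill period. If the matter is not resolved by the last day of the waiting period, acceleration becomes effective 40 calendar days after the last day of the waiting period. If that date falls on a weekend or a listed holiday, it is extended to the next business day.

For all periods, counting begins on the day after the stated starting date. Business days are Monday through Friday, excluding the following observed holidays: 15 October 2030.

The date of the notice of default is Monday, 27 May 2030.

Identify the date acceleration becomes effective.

20 September 2030

The last day of the grace period: counting 15 business days from Monday, 27 May 2030 (May 28, May 29, May 30, May 31, …, Jun 13, Jun 14, Jun 17, skipping weekends) reaches Monday, 17 June 2030.
Adding 25 calendar days to 17 June 2030 gives 12 July 2030, which is the last day of the standstill period.
The last day of the waiting period: 12 July 2030 + 30 days = 11 August 2030.
Adding 40 calendar days to 11 August 2030 gives 20 September 2030, which is the date acceleration becomes effective. 20 September 2030 is a Friday and is not a listed holiday, so no roll-forward applies.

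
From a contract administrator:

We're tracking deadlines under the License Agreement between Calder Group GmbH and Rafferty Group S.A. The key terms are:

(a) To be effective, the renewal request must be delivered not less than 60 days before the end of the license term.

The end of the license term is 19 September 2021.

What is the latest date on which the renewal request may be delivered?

21 July 2021

Counting back 60 calendar days from 19 September 2021 gives 21 July 2021.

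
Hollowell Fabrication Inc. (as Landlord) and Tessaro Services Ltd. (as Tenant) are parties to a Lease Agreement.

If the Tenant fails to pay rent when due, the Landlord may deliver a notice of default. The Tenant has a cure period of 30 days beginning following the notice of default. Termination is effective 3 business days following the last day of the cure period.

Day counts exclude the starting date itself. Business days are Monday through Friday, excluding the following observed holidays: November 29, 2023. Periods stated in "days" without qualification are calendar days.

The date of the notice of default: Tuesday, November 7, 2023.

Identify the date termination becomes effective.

December 12, 2023

Adding 30 calendar days to November 7, 2023 gives December 7, 2023, which is the last day of the cure period.
From Thursday, December 7, 2023, 3 business days (Dec 8, Dec 11, Dec 12, skipping weekends) brings us to Tuesday, December 12, 2023, which is the date termination becomes effective.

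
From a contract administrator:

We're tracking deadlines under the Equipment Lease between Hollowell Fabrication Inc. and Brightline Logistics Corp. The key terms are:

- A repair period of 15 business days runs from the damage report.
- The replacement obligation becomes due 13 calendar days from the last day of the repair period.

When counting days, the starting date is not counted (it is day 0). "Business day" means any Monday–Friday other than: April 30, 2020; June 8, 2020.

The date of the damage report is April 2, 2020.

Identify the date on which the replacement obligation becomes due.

May 6, 2020

The last day of the repair period: counting 15 business days from Thursday, April 2, 2020 (Apr 3, Apr 6, Apr 7, Apr 8, …, Apr 21, Apr 22, Apr 23, skipping weekends) reaches Thursday, April 23, 2020.
The date on which the replacement obligation becomes due: 13 calendar days after April 23, 2020 is May 6, 2020.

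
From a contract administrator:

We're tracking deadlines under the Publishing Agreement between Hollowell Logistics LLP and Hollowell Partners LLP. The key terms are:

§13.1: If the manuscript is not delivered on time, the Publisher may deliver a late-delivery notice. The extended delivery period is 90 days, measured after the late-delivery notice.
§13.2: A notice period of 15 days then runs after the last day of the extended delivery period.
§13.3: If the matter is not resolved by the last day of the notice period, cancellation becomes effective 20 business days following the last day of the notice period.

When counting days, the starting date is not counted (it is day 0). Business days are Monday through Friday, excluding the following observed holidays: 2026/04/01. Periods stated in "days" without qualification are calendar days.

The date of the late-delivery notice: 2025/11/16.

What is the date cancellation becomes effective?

2026/03/27

The last day of the extended delivery period: 90 calendar days after 2025/11/16 is 2026/02/14.
The last day of the notice period: 15 calendar days after 2026/02/14 is 2026/03/01.
The date cancellation becomes effective: counting 20 business days from Sunday, 2026/03/01 (Mar 2, Mar 3, Mar 4, Mar 5, …, Mar 25, Mar 26, Mar 27, skipping weekends) reaches Friday, 2026/03/27.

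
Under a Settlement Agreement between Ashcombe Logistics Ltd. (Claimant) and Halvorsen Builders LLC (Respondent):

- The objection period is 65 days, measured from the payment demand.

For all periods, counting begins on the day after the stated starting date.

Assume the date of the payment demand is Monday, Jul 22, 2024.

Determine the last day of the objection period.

Adding 65 calendar days to Jul 22, 2024 gives Sep 25, 2024, which is the last day of the objection period.

Sep 25, 2024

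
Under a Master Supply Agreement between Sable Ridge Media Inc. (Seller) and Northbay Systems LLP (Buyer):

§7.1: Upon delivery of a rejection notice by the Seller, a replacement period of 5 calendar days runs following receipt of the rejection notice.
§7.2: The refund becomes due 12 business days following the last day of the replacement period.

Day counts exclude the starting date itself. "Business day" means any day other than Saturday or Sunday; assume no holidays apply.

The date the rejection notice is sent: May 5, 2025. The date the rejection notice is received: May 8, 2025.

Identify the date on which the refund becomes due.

Adding 5 calendar days to May 8, 2025 gives May 13, 2025, which is the last day of the replacement period.
The date on which the refund becomes due: counting 12 business days from Tuesday, May 13, 2025 (May 14, May 15, May 16, May 19, …, May 27, May 28, May 29, skipping weekends) reaches Thursday, May 29, 2025.

May 29, 2025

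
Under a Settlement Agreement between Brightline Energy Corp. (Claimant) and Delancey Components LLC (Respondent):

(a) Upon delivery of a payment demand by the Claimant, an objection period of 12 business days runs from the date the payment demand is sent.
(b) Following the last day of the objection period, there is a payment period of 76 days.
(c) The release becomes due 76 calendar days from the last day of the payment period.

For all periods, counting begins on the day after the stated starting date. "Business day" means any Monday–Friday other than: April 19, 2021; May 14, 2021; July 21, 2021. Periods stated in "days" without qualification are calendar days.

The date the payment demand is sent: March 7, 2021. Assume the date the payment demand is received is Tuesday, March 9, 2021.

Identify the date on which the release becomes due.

The last day of the objection period: counting 12 business days from Sunday, March 7, 2021 (Mar 8, Mar 9, Mar 10, Mar 11, …, Mar 19, Mar 22, Mar 23, skipping weekends) reaches Tuesday, March 23, 2021.
The last day of the payment period: March 23, 2021 + 76 days = June 7, 2021.
The date on which the release becomes due: 76 calendar days after June 7, 2021 is August 22, 2021.

August 22, 2021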